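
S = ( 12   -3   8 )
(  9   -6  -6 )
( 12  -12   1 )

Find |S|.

Expand along row 1:
  + 12 · |-6 -6; -12 1| = 12·(-6 − 72) = -936
  − (-3) · |9 -6; 12 1| = −(-3)·(9 − (-72)) = 243
  + 8 · |9 -6; 12 -12| = 8·(-108 − (-72)) = -288
Sum: (-936) + (243) + (-288) = -981

The determinant is -981.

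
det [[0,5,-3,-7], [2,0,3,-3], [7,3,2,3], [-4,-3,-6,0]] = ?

Expand along row 1 (it has 1 zero):
  − (5) · M_12   where M_12 = det([2 3 -3; 7 2 3; -4 -6 0]) = 102
  + (-3) · M_13   where M_13 = det([2 0 -3; 7 3 3; -4 -3 0]) = 45
  − (-7) · M_14   where M_14 = det([2 0 3; 7 3 2; -4 -3 -6]) = -51
det = (-1)·(5)·(102) + (+1)·(-3)·(45) + (-1)·(-7)·(-51) = -1002

-1002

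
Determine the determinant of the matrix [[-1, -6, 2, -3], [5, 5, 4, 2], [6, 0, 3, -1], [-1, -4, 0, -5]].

386

Expand along row 3 (it has 1 zero):
  + (6) · M_31   where M_31 = det([-6 2 -3; 5 4 2; -4 0 -5]) = 106
  + (3) · M_33   where M_33 = det([-1 -6 -3; 5 5 2; -1 -4 -5]) = -76
  − (-1) · M_34   where M_34 = det([-1 -6 2; 5 5 4; -1 -4 0]) = -22
det = (+1)·(6)·(106) + (+1)·(3)·(-76) + (-1)·(-1)·(-22) = 386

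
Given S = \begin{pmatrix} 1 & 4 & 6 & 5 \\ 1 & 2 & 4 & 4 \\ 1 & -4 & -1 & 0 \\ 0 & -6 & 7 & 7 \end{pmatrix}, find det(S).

Expand along row 3 (it has 1 zero):
  + (1) · M_31   where M_31 = det([4 6 5; 2 4 4; -6 7 7]) = -38
  − (-4) · M_32   where M_32 = det([1 6 5; 1 4 4; 0 7 7]) = -7
  + (-1) · M_33   where M_33 = det([1 4 5; 1 2 4; 0 -6 7]) = -20
det = (+1)·(1)·(-38) + (-1)·(-4)·(-7) + (+1)·(-1)·(-20) = -46

-46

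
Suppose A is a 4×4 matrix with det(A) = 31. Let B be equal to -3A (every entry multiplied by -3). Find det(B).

The determinant is 2511.

For a 4×4 matrix, det(-3A) = (-3)^4·det(A) = 81·det(A).
det(B) = (81)·(31) = 2511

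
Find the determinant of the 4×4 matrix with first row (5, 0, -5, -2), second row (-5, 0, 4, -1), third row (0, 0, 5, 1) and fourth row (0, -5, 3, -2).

Expand along column 2 (it has 3 zeros):
  + (-5) · M_42   where M_42 = det([5 -5 -2; -5 4 -1; 0 5 1]) = 70
det = (+1)·(-5)·(70) = -350

The determinant is -350.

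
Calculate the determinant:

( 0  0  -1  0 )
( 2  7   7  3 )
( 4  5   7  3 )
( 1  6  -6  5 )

48

Expand along row 1 (it has 3 zeros):
  + (-1) · M_13   where M_13 = det([2 7 3; 4 5 3; 1 6 5]) = -48
det = (+1)·(-1)·(-48) = 48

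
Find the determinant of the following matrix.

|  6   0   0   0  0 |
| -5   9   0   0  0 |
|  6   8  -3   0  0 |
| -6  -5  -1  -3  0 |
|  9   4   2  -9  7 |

3402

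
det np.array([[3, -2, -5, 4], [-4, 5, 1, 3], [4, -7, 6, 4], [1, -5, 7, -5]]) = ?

321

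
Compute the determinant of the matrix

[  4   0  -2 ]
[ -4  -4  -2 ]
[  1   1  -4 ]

Expand along column 2:
  + (-4) · |4 -2; 1 -4| = (-4)·(-16 − (-2)) = 56
  − 1 · |4 -2; -4 -2| = −1·(-8 − 8) = 16
Sum: (56) + (16) = 72

72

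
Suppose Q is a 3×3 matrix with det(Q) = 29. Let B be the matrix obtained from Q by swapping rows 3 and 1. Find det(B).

Swapping two rows multiplies the determinant by −1.
det(B) = (-1)·(29) = -29

det(B) = -29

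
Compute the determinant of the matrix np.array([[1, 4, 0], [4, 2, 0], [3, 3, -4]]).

Expand along column 3:
  + (-4) · |1 4; 4 2| = (-4)·(2 − 16) = 56

56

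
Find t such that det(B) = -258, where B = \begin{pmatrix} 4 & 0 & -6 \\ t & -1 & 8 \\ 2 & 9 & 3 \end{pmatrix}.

Expanding along the column containing t, det(B) is linear in t: det(B) = (-54)·t + (-312).
Set (-54)·t + (-312) = -258  ⇒  (-54)·t = 54  ⇒  t = -1.

t = -1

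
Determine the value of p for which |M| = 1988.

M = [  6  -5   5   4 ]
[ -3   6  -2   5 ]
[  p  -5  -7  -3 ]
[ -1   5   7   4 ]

Expanding along the column containing p, det(M) is linear in p: det(M) = (428)·p + (-580).
Set (428)·p + (-580) = 1988  ⇒  (428)·p = 2568  ⇒  p = 6.

p = 6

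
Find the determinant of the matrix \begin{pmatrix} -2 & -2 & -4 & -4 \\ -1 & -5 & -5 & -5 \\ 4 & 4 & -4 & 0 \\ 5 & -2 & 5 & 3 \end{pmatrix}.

184

Expand along row 3 (it has 1 zero):
  + (4) · M_31   where M_31 = det([-2 -4 -4; -5 -5 -5; -2 5 3]) = 20
  − (4) · M_32   where M_32 = det([-2 -4 -4; -1 -5 -5; 5 5 3]) = -12
  + (-4) · M_33   where M_33 = det([-2 -2 -4; -1 -5 -5; 5 -2 3]) = -14
det = (+1)·(4)·(20) + (-1)·(4)·(-12) + (+1)·(-4)·(-14) = 184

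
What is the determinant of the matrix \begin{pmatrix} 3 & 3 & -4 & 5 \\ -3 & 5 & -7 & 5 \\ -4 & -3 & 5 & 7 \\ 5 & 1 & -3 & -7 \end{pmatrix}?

The determinant is 288.

Expand along row 1:
  + (3) · M_11   where M_11 = det([5 -7 5; -3 5 7; 1 -3 -7]) = 48
  − (3) · M_12   where M_12 = det([-3 -7 5; -4 5 7; 5 -3 -7]) = -72
  + (-4) · M_13   where M_13 = det([-3 5 5; -4 -3 7; 5 1 -7]) = 48
  − (5) · M_14   where M_14 = det([-3 5 -7; -4 -3 5; 5 1 -3]) = -24
det = (+1)·(3)·(48) + (-1)·(3)·(-72) + (+1)·(-4)·(48) + (-1)·(5)·(-24) = 288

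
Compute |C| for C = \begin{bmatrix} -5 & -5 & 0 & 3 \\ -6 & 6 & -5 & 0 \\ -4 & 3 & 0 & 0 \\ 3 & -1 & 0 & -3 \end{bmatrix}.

det(C) = 450

Expand along column 3 (it has 3 zeros):
  − (-5) · M_23   where M_23 = det([-5 -5 3; -4 3 0; 3 -1 -3]) = 90
det = (-1)·(-5)·(90) = 450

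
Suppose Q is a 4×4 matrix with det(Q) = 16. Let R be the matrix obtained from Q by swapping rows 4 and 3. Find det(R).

|R| = -16

Swapping two rows multiplies the determinant by −1.
det(R) = (-1)·(16) = -16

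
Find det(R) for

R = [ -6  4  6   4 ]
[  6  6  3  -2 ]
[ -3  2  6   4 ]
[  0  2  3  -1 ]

396

Expand along row 4 (it has 1 zero):
  + (2) · M_42   where M_42 = det([-6 6 4; 6 3 -2; -3 6 4]) = -72
  − (3) · M_43   where M_43 = det([-6 4 4; 6 6 -2; -3 2 4]) = -120
  + (-1) · M_44   where M_44 = det([-6 4 6; 6 6 3; -3 2 6]) = -180
det = (+1)·(2)·(-72) + (-1)·(3)·(-120) + (+1)·(-1)·(-180) = 396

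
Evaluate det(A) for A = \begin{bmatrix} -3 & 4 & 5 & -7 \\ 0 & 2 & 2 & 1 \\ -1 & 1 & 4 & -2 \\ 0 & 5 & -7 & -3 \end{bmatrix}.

Expand along column 1 (it has 2 zeros):
  + (-3) · M_11   where M_11 = det([2 2 1; 1 4 -2; 5 -7 -3]) = -93
  + (-1) · M_31   where M_31 = det([4 5 -7; 2 2 1; 5 -7 -3]) = 227
det = (+1)·(-3)·(-93) + (+1)·(-1)·(227) = 52

|A| = 52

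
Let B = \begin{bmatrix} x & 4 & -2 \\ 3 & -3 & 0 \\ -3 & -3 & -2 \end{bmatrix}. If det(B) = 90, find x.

5

Expanding along the row containing x, det(B) is linear in x: det(B) = (6)·x + (60).
Set (6)·x + (60) = 90  ⇒  (6)·x = 30  ⇒  x = 5.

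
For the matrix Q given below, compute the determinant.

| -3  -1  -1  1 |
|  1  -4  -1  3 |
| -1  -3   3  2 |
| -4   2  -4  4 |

Expand along row 1:
  + (-3) · M_11   where M_11 = det([-4 -1 3; -3 3 2; 2 -4 4]) = -78
  − (-1) · M_12   where M_12 = det([1 -1 3; -1 3 2; -4 -4 4]) = 72
  + (-1) · M_13   where M_13 = det([1 -4 3; -1 -3 2; -4 2 4]) = -42
  − (1) · M_14   where M_14 = det([1 -4 -1; -1 -3 3; -4 2 -4]) = 84
det = (+1)·(-3)·(-78) + (-1)·(-1)·(72) + (+1)·(-1)·(-42) + (-1)·(1)·(84) = 264

|Q| = 264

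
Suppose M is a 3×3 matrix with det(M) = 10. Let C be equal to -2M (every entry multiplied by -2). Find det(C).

The determinant is -80.

For a 3×3 matrix, det(-2M) = (-2)^3·det(M) = -8·det(M).
det(C) = (-8)·(10) = -80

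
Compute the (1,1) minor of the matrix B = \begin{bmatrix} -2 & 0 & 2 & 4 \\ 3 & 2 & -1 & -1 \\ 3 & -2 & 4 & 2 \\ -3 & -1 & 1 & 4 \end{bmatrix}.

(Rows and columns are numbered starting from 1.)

Delete row 1 and column 1; the remaining 3×3 submatrix is [2 -1 -1; -2 4 2; -1 1 4].
Its determinant is 20.

The minor is 20.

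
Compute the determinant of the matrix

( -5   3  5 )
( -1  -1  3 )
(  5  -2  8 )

Expand along row 1:
  + (-5) · |-1 3; -2 8| = (-5)·(-8 − (-6)) = 10
  − 3 · |-1 3; 5 8| = −3·(-8 − 15) = 69
  + 5 · |-1 -1; 5 -2| = 5·(2 − (-5)) = 35
Sum: (10) + (69) + (35) = 114

114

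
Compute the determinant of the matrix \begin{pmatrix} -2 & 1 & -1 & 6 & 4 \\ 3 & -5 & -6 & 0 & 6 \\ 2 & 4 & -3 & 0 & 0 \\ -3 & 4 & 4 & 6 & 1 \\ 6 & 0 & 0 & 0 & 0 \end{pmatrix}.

Expand along row 5 (it has 4 zeros):
  + (6) · M_51   where M_51 = det([1 -1 6 4; -5 -6 0 6; 4 -3 0 0; 4 4 6 1]) = 342
det = (+1)·(6)·(342) = 2052

2052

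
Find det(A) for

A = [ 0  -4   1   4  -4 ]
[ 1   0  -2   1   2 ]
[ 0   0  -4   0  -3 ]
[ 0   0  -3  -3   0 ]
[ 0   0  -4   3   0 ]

A is block upper-triangular with a 2×2 block and a 3×3 block on the diagonal, so its determinant equals the product of the determinants of the diagonal blocks.
det of the 2×2 block = 4
det of the 3×3 block = 63
det = (4)·(63) = 252

|A| = 252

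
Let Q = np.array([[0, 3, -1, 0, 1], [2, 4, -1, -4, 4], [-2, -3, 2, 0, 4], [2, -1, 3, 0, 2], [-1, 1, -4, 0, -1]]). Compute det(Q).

det(Q) = -396

Expand along column 4 (it has 4 zeros):
  + (-4) · M_24   where M_24 = det([0 3 -1 1; -2 -3 2 4; 2 -1 3 2; -1 1 -4 -1]) = 99
det = (+1)·(-4)·(99) = -396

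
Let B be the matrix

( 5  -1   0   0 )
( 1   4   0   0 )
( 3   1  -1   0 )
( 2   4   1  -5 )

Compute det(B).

|B| = 105

B is block lower-triangular with a 2×2 block and a 2×2 block on the diagonal, so its determinant equals the product of the determinants of the diagonal blocks.
det of the 2×2 block = 21
det of the 2×2 block = 5
det = (21)·(5) = 105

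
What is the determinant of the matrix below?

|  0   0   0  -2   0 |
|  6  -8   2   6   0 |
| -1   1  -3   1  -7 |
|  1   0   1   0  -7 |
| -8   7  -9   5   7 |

140

Expand along row 1 (it has 4 zeros):
  − (-2) · M_14   where M_14 = det([6 -8 2 0; -1 1 -3 -7; 1 0 1 -7; -8 7 -9 7]) = 70
det = (-1)·(-2)·(70) = 140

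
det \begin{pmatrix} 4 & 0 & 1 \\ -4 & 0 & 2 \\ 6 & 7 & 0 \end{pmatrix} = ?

Expand along column 2:
  − 7 · |4 1; -4 2| = −7·(8 − (-4)) = -84

The determinant is -84.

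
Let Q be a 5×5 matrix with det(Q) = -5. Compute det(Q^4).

det(Q^4) = (det Q)^4 = (-5)^4 = 625

625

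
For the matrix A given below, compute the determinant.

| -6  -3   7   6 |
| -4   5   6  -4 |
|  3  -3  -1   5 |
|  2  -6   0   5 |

Expand along row 4 (it has 1 zero):
  − (2) · M_41   where M_41 = det([-3 7 6; 5 6 -4; -3 -1 5]) = -91
  + (-6) · M_42   where M_42 = det([-6 7 6; -4 6 -4; 3 -1 5]) = -184
  + (5) · M_44   where M_44 = det([-6 -3 7; -4 5 6; 3 -3 -1]) = -141
det = (-1)·(2)·(-91) + (+1)·(-6)·(-184) + (+1)·(5)·(-141) = 581

The determinant is 581.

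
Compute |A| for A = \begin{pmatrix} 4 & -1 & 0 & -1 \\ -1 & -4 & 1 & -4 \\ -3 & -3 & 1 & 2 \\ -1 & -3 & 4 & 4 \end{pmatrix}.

The determinant is 261.

Expand along row 1 (it has 1 zero):
  + (4) · M_11   where M_11 = det([-4 1 -4; -3 1 2; -3 4 4]) = 58
  − (-1) · M_12   where M_12 = det([-1 1 -4; -3 1 2; -1 4 4]) = 58
  − (-1) · M_14   where M_14 = det([-1 -4 1; -3 -3 1; -1 -3 4]) = -29
det = (+1)·(4)·(58) + (-1)·(-1)·(58) + (-1)·(-1)·(-29) = 261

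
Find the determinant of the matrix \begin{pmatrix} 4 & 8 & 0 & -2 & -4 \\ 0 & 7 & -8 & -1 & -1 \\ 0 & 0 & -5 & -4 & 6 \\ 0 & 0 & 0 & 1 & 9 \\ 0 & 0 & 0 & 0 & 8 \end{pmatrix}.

-1120

The matrix is upper triangular, so the determinant is the product of the diagonal entries:
det = (4) · (7) · (-5) · (1) · (8) = -1120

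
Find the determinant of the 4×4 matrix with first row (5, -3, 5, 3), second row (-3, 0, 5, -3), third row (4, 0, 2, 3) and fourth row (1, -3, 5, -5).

Expand along column 2 (it has 2 zeros):
  − (-3) · M_12   where M_12 = det([-3 5 -3; 4 2 3; 1 5 -5]) = 136
  + (-3) · M_42   where M_42 = det([5 5 3; -3 5 -3; 4 2 3]) = 12
det = (-1)·(-3)·(136) + (+1)·(-3)·(12) = 372

372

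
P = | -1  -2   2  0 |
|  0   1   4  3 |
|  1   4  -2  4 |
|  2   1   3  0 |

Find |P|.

Expand along column 4 (it has 2 zeros):
  + (3) · M_24   where M_24 = det([-1 -2 2; 1 4 -2; 2 1 3]) = -14
  − (4) · M_34   where M_34 = det([-1 -2 2; 0 1 4; 2 1 3]) = -19
det = (+1)·(3)·(-14) + (-1)·(4)·(-19) = 34

The determinant is 34.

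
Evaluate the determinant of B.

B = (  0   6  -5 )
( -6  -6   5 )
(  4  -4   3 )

-12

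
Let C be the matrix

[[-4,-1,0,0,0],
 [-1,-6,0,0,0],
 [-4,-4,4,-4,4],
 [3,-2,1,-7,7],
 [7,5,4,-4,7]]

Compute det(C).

-1656

C is block lower-triangular with a 2×2 block and a 3×3 block on the diagonal, so its determinant equals the product of the determinants of the diagonal blocks.
det of the 2×2 block = 23
det of the 3×3 block = -72
det = (23)·(-72) = -1656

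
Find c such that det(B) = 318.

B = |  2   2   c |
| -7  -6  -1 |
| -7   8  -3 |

Expanding along the row containing c, det(B) is linear in c: det(B) = (-98)·c + (24).
Set (-98)·c + (24) = 318  ⇒  (-98)·c = 294  ⇒  c = -3.

-3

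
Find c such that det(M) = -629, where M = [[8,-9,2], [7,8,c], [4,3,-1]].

8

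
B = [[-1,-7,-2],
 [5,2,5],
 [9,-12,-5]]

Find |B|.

|B| = -384

Expand along column 1:
  + (-1) · |2 5; -12 -5| = (-1)·(-10 − (-60)) = -50
  − 5 · |-7 -2; -12 -5| = −5·(35 − 24) = -55
  + 9 · |-7 -2; 2 5| = 9·(-35 − (-4)) = -279
Sum: (-50) + (-55) + (-279) = -384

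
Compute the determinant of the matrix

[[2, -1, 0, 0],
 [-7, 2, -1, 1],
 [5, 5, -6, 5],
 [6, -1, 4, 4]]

The determinant is 256.

Expand along row 1 (it has 2 zeros):
  + (2) · M_11   where M_11 = det([2 -1 1; 5 -6 5; -1 4 4]) = -49
  − (-1) · M_12   where M_12 = det([-7 -1 1; 5 -6 5; 6 4 4]) = 354
det = (+1)·(2)·(-49) + (-1)·(-1)·(354) = 256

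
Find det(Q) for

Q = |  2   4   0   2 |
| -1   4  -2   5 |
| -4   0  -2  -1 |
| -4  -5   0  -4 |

|Q| = 36

Expand along column 3 (it has 2 zeros):
  − (-2) · M_23   where M_23 = det([2 4 2; -4 0 -1; -4 -5 -4]) = -18
  + (-2) · M_33   where M_33 = det([2 4 2; -1 4 5; -4 -5 -4]) = -36
det = (-1)·(-2)·(-18) + (+1)·(-2)·(-36) = 36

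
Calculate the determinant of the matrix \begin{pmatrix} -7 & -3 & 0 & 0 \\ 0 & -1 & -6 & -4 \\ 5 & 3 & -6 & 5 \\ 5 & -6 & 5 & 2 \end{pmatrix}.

Expand along row 1 (it has 2 zeros):
  + (-7) · M_11   where M_11 = det([-1 -6 -4; 3 -6 5; -6 5 2]) = 337
  − (-3) · M_12   where M_12 = det([0 -6 -4; 5 -6 5; 5 5 2]) = -310
det = (+1)·(-7)·(337) + (-1)·(-3)·(-310) = -3289

The determinant is -3289.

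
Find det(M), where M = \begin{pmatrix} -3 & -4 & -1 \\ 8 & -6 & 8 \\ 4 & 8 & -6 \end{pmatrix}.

Expand along row 1:
  + (-3) · |-6 8; 8 -6| = (-3)·(36 − 64) = 84
  − (-4) · |8 8; 4 -6| = −(-4)·(-48 − 32) = -320
  + (-1) · |8 -6; 4 8| = (-1)·(64 − (-24)) = -88
Sum: (84) + (-320) + (-88) = -324

|M| = -324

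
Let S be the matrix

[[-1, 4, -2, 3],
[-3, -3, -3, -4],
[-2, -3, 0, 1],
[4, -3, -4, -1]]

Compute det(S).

|S| = 632

Expand along row 3 (it has 1 zero):
  + (-2) · M_31   where M_31 = det([4 -2 3; -3 -3 -4; -3 -4 -1]) = -61
  − (-3) · M_32   where M_32 = det([-1 -2 3; -3 -3 -4; 4 -4 -1]) = 123
  − (1) · M_34   where M_34 = det([-1 4 -2; -3 -3 -3; 4 -3 -4]) = -141
det = (+1)·(-2)·(-61) + (-1)·(-3)·(123) + (-1)·(1)·(-141) = 632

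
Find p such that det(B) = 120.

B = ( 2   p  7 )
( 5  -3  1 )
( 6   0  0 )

-1

Expanding along the row containing p, det(B) is linear in p: det(B) = (6)·p + (126).
Set (6)·p + (126) = 120  ⇒  (6)·p = -6  ⇒  p = -1.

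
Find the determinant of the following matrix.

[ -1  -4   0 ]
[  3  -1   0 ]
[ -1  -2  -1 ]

-13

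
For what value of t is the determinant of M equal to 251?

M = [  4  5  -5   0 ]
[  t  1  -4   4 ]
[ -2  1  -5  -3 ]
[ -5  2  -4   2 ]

Expanding along the row containing t, det(M) is linear in t: det(M) = (70)·t + (741).
Set (70)·t + (741) = 251  ⇒  (70)·t = -490  ⇒  t = -7.

t = -7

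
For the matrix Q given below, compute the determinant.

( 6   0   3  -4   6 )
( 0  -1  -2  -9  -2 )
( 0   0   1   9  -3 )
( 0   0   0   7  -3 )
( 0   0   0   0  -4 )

Q is upper triangular, so det(Q) is the product of the diagonal entries:
det = (6) · (-1) · (1) · (7) · (-4) = 168

The determinant is 168.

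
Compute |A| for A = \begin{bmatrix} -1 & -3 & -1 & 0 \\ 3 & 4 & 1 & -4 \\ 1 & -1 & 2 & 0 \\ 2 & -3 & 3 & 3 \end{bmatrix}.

|A| = 59

Expand along column 4 (it has 2 zeros):
  + (-4) · M_24   where M_24 = det([-1 -3 -1; 1 -1 2; 2 -3 3]) = -5
  + (3) · M_44   where M_44 = det([-1 -3 -1; 3 4 1; 1 -1 2]) = 13
det = (+1)·(-4)·(-5) + (+1)·(3)·(13) = 59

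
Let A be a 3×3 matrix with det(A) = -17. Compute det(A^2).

det(A^2) = (det A)^2 = (-17)^2 = 289

The determinant is 289.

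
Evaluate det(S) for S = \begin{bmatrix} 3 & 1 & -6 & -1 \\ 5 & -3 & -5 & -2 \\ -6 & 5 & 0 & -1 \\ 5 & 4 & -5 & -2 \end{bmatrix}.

Expand along row 3 (it has 1 zero):
  + (-6) · M_31   where M_31 = det([1 -6 -1; -3 -5 -2; 4 -5 -2]) = 49
  − (5) · M_32   where M_32 = det([3 -6 -1; 5 -5 -2; 5 -5 -2]) = 0
  − (-1) · M_34   where M_34 = det([3 1 -6; 5 -3 -5; 5 4 -5]) = -105
det = (+1)·(-6)·(49) + (-1)·(5)·(0) + (-1)·(-1)·(-105) = -399

The determinant is -399.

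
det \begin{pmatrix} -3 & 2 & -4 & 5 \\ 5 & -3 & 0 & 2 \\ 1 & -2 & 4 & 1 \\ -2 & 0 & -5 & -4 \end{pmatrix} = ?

Expand along row 2 (it has 1 zero):
  − (5) · M_21   where M_21 = det([2 -4 5; -2 4 1; 0 -5 -4]) = 60
  + (-3) · M_22   where M_22 = det([-3 -4 5; 1 4 1; -2 -5 -4]) = 40
  + (2) · M_24   where M_24 = det([-3 2 -4; 1 -2 4; -2 0 -5]) = -20
det = (-1)·(5)·(60) + (+1)·(-3)·(40) + (+1)·(2)·(-20) = -460

-460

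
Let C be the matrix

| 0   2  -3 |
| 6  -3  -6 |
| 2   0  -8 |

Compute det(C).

The determinant is 54.

Expand along column 1:
  − 6 · |2 -3; 0 -8| = −6·(-16 − 0) = 96
  + 2 · |2 -3; -3 -6| = 2·(-12 − 9) = -42
Sum: (96) + (-42) = 54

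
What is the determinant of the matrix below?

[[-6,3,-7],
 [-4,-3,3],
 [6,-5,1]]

Expand along row 1:
  + (-6) · |-3 3; -5 1| = (-6)·(-3 − (-15)) = -72
  − 3 · |-4 3; 6 1| = −3·(-4 − 18) = 66
  + (-7) · |-4 -3; 6 -5| = (-7)·(20 − (-18)) = -266
Sum: (-72) + (66) + (-266) = -272

-272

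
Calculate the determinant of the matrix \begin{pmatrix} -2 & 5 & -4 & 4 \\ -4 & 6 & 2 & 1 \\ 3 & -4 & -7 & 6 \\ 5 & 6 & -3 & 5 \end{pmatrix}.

-972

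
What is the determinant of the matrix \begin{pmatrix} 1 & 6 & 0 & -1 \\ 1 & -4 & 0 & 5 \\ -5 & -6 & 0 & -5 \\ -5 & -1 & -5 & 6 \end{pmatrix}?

-220

Expand along column 3 (it has 3 zeros):
  − (-5) · M_43   where M_43 = det([1 6 -1; 1 -4 5; -5 -6 -5]) = -44
det = (-1)·(-5)·(-44) = -220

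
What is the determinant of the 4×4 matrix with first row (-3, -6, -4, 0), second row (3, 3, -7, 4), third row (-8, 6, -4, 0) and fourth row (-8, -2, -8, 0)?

416

Expand along column 4 (it has 3 zeros):
  + (4) · M_24   where M_24 = det([-3 -6 -4; -8 6 -4; -8 -2 -8]) = 104
det = (+1)·(4)·(104) = 416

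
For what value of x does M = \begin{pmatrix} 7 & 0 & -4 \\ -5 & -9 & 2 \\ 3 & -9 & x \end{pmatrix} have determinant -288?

Expanding along the column containing x, det(M) is linear in x: det(M) = (-63)·x + (-162).
Set (-63)·x + (-162) = -288  ⇒  (-63)·x = -126  ⇒  x = 2.

x = 2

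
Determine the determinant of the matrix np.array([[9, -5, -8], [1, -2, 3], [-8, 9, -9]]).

The determinant is 50.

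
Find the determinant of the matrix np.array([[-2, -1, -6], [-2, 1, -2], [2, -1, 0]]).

Expand along row 3:
  + 2 · |-1 -6; 1 -2| = 2·(2 − (-6)) = 16
  − (-1) · |-2 -6; -2 -2| = −(-1)·(4 − 12) = -8
Sum: (16) + (-8) = 8

8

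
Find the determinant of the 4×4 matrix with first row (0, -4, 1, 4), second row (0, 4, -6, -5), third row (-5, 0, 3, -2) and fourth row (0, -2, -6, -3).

Expand along column 1 (it has 3 zeros):
  + (-5) · M_31   where M_31 = det([-4 1 4; 4 -6 -5; -2 -6 -3]) = -74
det = (+1)·(-5)·(-74) = 370

370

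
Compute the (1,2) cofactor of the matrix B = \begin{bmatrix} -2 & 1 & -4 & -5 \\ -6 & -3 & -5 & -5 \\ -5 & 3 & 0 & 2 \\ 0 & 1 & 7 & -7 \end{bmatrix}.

Delete row 1 and column 2; the remaining 3×3 submatrix is [-6 -5 -5; -5 0 2; 0 7 -7].
Its determinant is 434.
The cofactor carries sign (−1)^(1+2) = −1, so C_{1,2} = −(434) = -434.

-434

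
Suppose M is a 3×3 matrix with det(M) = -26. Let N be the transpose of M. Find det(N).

det(Mᵀ) = det(M).
det(N) = (1)·(-26) = -26

-26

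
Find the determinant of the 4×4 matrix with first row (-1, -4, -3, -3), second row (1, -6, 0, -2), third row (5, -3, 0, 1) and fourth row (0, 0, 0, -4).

Expand along row 4 (it has 3 zeros):
  + (-4) · M_44   where M_44 = det([-1 -4 -3; 1 -6 0; 5 -3 0]) = -81
det = (+1)·(-4)·(-81) = 324

324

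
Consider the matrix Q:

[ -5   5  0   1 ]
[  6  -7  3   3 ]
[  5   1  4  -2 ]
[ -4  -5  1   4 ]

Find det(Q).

-660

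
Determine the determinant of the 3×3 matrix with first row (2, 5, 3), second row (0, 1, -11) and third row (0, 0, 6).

The matrix is upper triangular, so the determinant is the product of the diagonal entries:
det = (2) · (1) · (6) = 12

12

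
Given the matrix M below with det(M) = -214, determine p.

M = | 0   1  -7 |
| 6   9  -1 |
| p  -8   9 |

Expanding along the column containing p, det(M) is linear in p: det(M) = (62)·p + (282).
Set (62)·p + (282) = -214  ⇒  (62)·p = -496  ⇒  p = -8.

-8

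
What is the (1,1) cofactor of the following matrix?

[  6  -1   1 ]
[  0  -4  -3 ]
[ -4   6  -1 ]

Delete row 1 and column 1; the remaining 2×2 submatrix is [-4 -3; 6 -1].
Its determinant is (-4)·(-1) − (-3)·6 = 22.
The cofactor carries sign (−1)^(1+1) = +1, so C_{1,1} = +(22) = 22.

22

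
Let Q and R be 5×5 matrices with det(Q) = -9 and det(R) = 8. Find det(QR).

det(QR) = det(Q)·det(R) = (-9)·(8) = -72

det(QR) = -72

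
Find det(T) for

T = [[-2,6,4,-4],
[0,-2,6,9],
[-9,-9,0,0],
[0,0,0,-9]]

|T| = 4536

Expand along row 4 (it has 3 zeros):
  + (-9) · M_44   where M_44 = det([-2 6 4; 0 -2 6; -9 -9 0]) = -504
det = (+1)·(-9)·(-504) = 4536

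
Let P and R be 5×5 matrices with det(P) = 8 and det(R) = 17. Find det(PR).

The determinant is 136.

det(PR) = det(P)·det(R) = (8)·(17) = 136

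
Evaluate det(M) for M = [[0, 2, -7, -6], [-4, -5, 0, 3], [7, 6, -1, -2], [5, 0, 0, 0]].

Expand along row 4 (it has 3 zeros):
  − (5) · M_41   where M_41 = det([2 -7 -6; -5 0 3; 6 -1 -2]) = -80
det = (-1)·(5)·(-80) = 400

|M| = 400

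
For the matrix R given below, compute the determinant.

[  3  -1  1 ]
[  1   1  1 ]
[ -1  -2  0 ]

|R| = 6

Expand along column 3:
  + 1 · |1 1; -1 -2| = 1·(-2 − (-1)) = -1
  − 1 · |3 -1; -1 -2| = −1·(-6 − 1) = 7
Sum: (-1) + (7) = 6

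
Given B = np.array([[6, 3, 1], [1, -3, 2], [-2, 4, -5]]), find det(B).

Expand along row 1:
  + 6 · |-3 2; 4 -5| = 6·(15 − 8) = 42
  − 3 · |1 2; -2 -5| = −3·(-5 − (-4)) = 3
  + 1 · |1 -3; -2 4| = 1·(4 − 6) = -2
Sum: (42) + (3) + (-2) = 43

The determinant is 43.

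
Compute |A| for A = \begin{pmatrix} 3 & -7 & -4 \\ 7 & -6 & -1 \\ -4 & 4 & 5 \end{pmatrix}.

123

Expand along column 1:
  + 3 · |-6 -1; 4 5| = 3·(-30 − (-4)) = -78
  − 7 · |-7 -4; 4 5| = −7·(-35 − (-16)) = 133
  + (-4) · |-7 -4; -6 -1| = (-4)·(7 − 24) = 68
Sum: (-78) + (133) + (68) = 123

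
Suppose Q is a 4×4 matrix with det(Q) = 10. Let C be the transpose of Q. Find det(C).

det(C) = 10

det(Qᵀ) = det(Q).
det(C) = (1)·(10) = 10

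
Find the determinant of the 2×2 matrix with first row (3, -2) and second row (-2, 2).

The determinant is 2.

det = 3·2 − (-2)·(-2) = 6 − 4 = 2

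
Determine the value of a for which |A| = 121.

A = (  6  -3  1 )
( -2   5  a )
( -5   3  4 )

Expanding along the column containing a, det(A) is linear in a: det(A) = (-3)·a + (115).
Set (-3)·a + (115) = 121  ⇒  (-3)·a = 6  ⇒  a = -2.

-2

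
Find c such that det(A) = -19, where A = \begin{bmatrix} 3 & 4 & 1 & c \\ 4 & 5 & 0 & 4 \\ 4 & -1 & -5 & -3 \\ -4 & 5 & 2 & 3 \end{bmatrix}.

c = 4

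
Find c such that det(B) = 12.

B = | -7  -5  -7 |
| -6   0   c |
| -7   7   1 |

-3

Expanding along the row containing c, det(B) is linear in c: det(B) = (84)·c + (264).
Set (84)·c + (264) = 12  ⇒  (84)·c = -252  ⇒  c = -3.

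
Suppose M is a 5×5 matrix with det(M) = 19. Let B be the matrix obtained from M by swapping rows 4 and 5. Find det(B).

det(B) = -19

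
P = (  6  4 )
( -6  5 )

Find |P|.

det(P) = 54

det(P) = 6·5 − 4·(-6) = 30 − (-24) = 54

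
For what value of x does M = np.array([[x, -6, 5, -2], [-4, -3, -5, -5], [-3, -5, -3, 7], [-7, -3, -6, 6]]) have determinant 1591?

Expanding along the row containing x, det(M) is linear in x: det(M) = (-222)·x + (1813).
Set (-222)·x + (1813) = 1591  ⇒  (-222)·x = -222  ⇒  x = 1.

x = 1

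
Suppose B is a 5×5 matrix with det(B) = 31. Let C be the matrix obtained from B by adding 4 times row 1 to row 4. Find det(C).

Adding a multiple of one row to another leaves the determinant unchanged.
det(C) = (1)·(31) = 31

|C| = 31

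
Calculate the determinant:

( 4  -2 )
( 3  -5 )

-14

det = 4·(-5) − (-2)·3 = -20 − (-6) = -14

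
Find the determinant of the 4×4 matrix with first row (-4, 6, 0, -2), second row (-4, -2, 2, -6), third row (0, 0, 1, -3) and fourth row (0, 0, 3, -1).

The determinant is 256.

The matrix is block upper-triangular with a 2×2 block and a 2×2 block on the diagonal, so its determinant equals the product of the determinants of the diagonal blocks.
det of the 2×2 block = 32
det of the 2×2 block = 8
det = (32)·(8) = 256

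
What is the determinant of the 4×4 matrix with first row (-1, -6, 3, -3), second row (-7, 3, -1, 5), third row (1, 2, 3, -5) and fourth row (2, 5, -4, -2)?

The determinant is 1084.

Expand along row 1:
  + (-1) · M_11   where M_11 = det([3 -1 5; 2 3 -5; 5 -4 -2]) = -172
  − (-6) · M_12   where M_12 = det([-7 -1 5; 1 3 -5; 2 -4 -2]) = 140
  + (3) · M_13   where M_13 = det([-7 3 5; 1 2 -5; 2 5 -2]) = -166
  − (-3) · M_14   where M_14 = det([-7 3 -1; 1 2 3; 2 5 -4]) = 190
det = (+1)·(-1)·(-172) + (-1)·(-6)·(140) + (+1)·(3)·(-166) + (-1)·(-3)·(190) = 1084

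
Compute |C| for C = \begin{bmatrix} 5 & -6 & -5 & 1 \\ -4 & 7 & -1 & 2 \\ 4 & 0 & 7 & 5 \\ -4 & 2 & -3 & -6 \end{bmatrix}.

|C| = -675

Expand along row 3 (it has 1 zero):
  + (4) · M_31   where M_31 = det([-6 -5 1; 7 -1 2; 2 -3 -6]) = -321
  + (7) · M_33   where M_33 = det([5 -6 1; -4 7 2; -4 2 -6]) = -18
  − (5) · M_34   where M_34 = det([5 -6 -5; -4 7 -1; -4 2 -3]) = -147
det = (+1)·(4)·(-321) + (+1)·(7)·(-18) + (-1)·(5)·(-147) = -675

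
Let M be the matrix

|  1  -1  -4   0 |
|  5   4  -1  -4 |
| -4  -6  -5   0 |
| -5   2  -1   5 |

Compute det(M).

Expand along column 4 (it has 2 zeros):
  + (-4) · M_24   where M_24 = det([1 -1 -4; -4 -6 -5; -5 2 -1]) = 147
  + (5) · M_44   where M_44 = det([1 -1 -4; 5 4 -1; -4 -6 -5]) = 1
det = (+1)·(-4)·(147) + (+1)·(5)·(1) = -583

det(M) = -583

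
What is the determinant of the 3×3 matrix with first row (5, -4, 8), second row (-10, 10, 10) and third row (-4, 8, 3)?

Expand along row 1:
  + 5 · |10 10; 8 3| = 5·(30 − 80) = -250
  − (-4) · |-10 10; -4 3| = −(-4)·(-30 − (-40)) = 40
  + 8 · |-10 10; -4 8| = 8·(-80 − (-40)) = -320
Sum: (-250) + (40) + (-320) = -530

-530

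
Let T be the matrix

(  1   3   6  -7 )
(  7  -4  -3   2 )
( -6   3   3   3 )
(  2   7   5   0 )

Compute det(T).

Expand along row 4 (it has 1 zero):
  − (2) · M_41   where M_41 = det([3 6 -7; -4 -3 2; 3 3 3]) = 84
  + (7) · M_42   where M_42 = det([1 6 -7; 7 -3 2; -6 3 3]) = -234
  − (5) · M_43   where M_43 = det([1 3 -7; 7 -4 2; -6 3 3]) = -96
det = (-1)·(2)·(84) + (+1)·(7)·(-234) + (-1)·(5)·(-96) = -1326

-1326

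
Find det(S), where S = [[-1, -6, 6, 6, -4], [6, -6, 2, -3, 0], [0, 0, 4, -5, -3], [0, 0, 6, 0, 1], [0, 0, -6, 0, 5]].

The determinant is 7560.

S is block upper-triangular with a 2×2 block and a 3×3 block on the diagonal, so its determinant equals the product of the determinants of the diagonal blocks.
det of the 2×2 block = 42
det of the 3×3 block = 180
det = (42)·(180) = 7560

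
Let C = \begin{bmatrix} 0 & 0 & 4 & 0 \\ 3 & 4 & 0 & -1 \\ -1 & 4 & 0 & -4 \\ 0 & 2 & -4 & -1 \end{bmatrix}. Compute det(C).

det(C) = 40

Expand along row 1 (it has 3 zeros):
  + (4) · M_13   where M_13 = det([3 4 -1; -1 4 -4; 0 2 -1]) = 10
det = (+1)·(4)·(10) = 40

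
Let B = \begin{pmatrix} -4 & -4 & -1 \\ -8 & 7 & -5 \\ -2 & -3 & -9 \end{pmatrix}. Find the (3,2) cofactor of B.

Delete row 3 and column 2; the remaining 2×2 submatrix is [-4 -1; -8 -5].
Its determinant is (-4)·(-5) − (-1)·(-8) = 12.
The cofactor carries sign (−1)^(3+2) = −1, so C_{3,2} = −(12) = -12.

-12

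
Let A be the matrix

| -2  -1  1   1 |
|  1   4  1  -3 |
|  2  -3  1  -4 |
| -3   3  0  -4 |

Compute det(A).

Expand along row 4 (it has 1 zero):
  − (-3) · M_41   where M_41 = det([-1 1 1; 4 1 -3; -3 1 -4]) = 33
  + (3) · M_42   where M_42 = det([-2 1 1; 1 1 -3; 2 1 -4]) = -1
  + (-4) · M_44   where M_44 = det([-2 -1 1; 1 4 1; 2 -3 1]) = -26
det = (-1)·(-3)·(33) + (+1)·(3)·(-1) + (+1)·(-4)·(-26) = 200

|A| = 200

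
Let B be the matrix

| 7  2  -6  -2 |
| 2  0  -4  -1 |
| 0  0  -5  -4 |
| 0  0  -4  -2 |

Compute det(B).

B is block upper-triangular with a 2×2 block and a 2×2 block on the diagonal, so its determinant equals the product of the determinants of the diagonal blocks.
det of the 2×2 block = -4
det of the 2×2 block = -6
det = (-4)·(-6) = 24

det(B) = 24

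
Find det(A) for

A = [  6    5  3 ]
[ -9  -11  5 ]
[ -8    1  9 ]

Expand along row 1:
  + 6 · |-11 5; 1 9| = 6·(-99 − 5) = -624
  − 5 · |-9 5; -8 9| = −5·(-81 − (-40)) = 205
  + 3 · |-9 -11; -8 1| = 3·(-9 − 88) = -291
Sum: (-624) + (205) + (-291) = -710

|A| = -710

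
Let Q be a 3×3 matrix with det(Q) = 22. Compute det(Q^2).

det(Q^2) = (det Q)^2 = (22)^2 = 484

The determinant is 484.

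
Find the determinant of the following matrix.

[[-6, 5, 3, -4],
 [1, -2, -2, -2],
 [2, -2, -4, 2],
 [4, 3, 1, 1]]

Expand along row 1:
  + (-6) · M_11   where M_11 = det([-2 -2 -2; -2 -4 2; 3 1 1]) = -24
  − (5) · M_12   where M_12 = det([1 -2 -2; 2 -4 2; 4 1 1]) = -54
  + (3) · M_13   where M_13 = det([1 -2 -2; 2 -2 2; 4 3 1]) = -48
  − (-4) · M_14   where M_14 = det([1 -2 -2; 2 -2 -4; 4 3 1]) = 18
det = (+1)·(-6)·(-24) + (-1)·(5)·(-54) + (+1)·(3)·(-48) + (-1)·(-4)·(18) = 342

The determinant is 342.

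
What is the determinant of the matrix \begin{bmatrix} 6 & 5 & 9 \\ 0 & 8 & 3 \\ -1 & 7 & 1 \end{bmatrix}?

-21

Expand along column 1:
  + 6 · |8 3; 7 1| = 6·(8 − 21) = -78
  + (-1) · |5 9; 8 3| = (-1)·(15 − 72) = 57
Sum: (-78) + (57) = -21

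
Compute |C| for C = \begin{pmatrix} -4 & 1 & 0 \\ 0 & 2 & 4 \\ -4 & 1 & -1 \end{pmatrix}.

det(C) = 8

Expand along column 1:
  + (-4) · |2 4; 1 -1| = (-4)·(-2 − 4) = 24
  + (-4) · |1 0; 2 4| = (-4)·(4 − 0) = -16
Sum: (24) + (-16) = 8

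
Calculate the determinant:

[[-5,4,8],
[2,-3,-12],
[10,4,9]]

The determinant is -353.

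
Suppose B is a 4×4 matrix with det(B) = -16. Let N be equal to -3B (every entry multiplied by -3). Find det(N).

|N| = -1296

For a 4×4 matrix, det(-3B) = (-3)^4·det(B) = 81·det(B).
det(N) = (81)·(-16) = -1296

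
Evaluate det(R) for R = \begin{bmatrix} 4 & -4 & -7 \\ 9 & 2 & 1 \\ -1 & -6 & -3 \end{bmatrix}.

Expand along row 1:
  + 4 · |2 1; -6 -3| = 4·(-6 − (-6)) = 0
  − (-4) · |9 1; -1 -3| = −(-4)·(-27 − (-1)) = -104
  + (-7) · |9 2; -1 -6| = (-7)·(-54 − (-2)) = 364
Sum: (0) + (-104) + (364) = 260

det(R) = 260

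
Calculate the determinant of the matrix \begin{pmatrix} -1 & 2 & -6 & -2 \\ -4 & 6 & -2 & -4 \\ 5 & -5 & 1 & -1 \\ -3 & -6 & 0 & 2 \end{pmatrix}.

Expand along row 4 (it has 1 zero):
  − (-3) · M_41   where M_41 = det([2 -6 -2; 6 -2 -4; -5 1 -1]) = -136
  + (-6) · M_42   where M_42 = det([-1 -6 -2; -4 -2 -4; 5 1 -1]) = 126
  + (2) · M_44   where M_44 = det([-1 2 -6; -4 6 -2; 5 -5 1]) = 52
det = (-1)·(-3)·(-136) + (+1)·(-6)·(126) + (+1)·(2)·(52) = -1060

-1060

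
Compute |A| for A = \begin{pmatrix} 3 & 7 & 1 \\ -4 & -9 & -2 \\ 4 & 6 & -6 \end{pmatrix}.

Expand along column 1:
  + 3 · |-9 -2; 6 -6| = 3·(54 − (-12)) = 198
  − (-4) · |7 1; 6 -6| = −(-4)·(-42 − 6) = -192
  + 4 · |7 1; -9 -2| = 4·(-14 − (-9)) = -20
Sum: (198) + (-192) + (-20) = -14

|A| = -14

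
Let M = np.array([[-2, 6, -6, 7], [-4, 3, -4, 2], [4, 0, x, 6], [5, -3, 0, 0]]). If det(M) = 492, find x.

Expanding along the column containing x, det(M) is linear in x: det(M) = (27)·x + (276).
Set (27)·x + (276) = 492  ⇒  (27)·x = 216  ⇒  x = 8.

8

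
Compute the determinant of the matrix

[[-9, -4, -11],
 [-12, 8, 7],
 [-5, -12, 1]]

-2760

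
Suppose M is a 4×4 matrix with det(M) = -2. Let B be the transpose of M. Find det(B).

-2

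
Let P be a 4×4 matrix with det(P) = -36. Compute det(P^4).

det(P^4) = (det P)^4 = (-36)^4 = 1679616

1679616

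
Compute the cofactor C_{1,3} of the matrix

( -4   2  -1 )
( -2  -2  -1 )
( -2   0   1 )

The cofactor is -4.

Delete row 1 and column 3; the remaining 2×2 submatrix is [-2 -2; -2 0].
Its determinant is (-2)·0 − (-2)·(-2) = -4.
The cofactor carries sign (−1)^(1+3) = +1, so C_{1,3} = +(-4) = -4.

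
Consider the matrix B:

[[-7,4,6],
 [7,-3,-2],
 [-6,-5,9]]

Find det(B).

The determinant is -263.

Expand along column 1:
  + (-7) · |-3 -2; -5 9| = (-7)·(-27 − 10) = 259
  − 7 · |4 6; -5 9| = −7·(36 − (-30)) = -462
  + (-6) · |4 6; -3 -2| = (-6)·(-8 − (-18)) = -60
Sum: (259) + (-462) + (-60) = -263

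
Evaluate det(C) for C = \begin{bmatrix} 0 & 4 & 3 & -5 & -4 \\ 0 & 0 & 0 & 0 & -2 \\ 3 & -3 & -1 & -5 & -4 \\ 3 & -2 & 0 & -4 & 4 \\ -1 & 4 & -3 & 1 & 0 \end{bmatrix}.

-320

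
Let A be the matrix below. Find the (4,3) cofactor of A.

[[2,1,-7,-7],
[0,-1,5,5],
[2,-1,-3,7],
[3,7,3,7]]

Delete row 4 and column 3; the remaining 3×3 submatrix is [2 1 -7; 0 -1 5; 2 -1 7].
Its determinant is -8.
The cofactor carries sign (−1)^(4+3) = −1, so C_{4,3} = −(-8) = 8.

8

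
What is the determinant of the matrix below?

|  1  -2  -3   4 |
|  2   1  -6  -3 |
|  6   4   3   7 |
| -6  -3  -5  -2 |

The determinant is 938.

Expand along row 1:
  + (1) · M_11   where M_11 = det([1 -6 -3; 4 3 7; -3 -5 -2]) = 140
  − (-2) · M_12   where M_12 = det([2 -6 -3; 6 3 7; -6 -5 -2]) = 274
  + (-3) · M_13   where M_13 = det([2 1 -3; 6 4 7; -6 -3 -2]) = -22
  − (4) · M_14   where M_14 = det([2 1 -6; 6 4 3; -6 -3 -5]) = -46
det = (+1)·(1)·(140) + (-1)·(-2)·(274) + (+1)·(-3)·(-22) + (-1)·(4)·(-46) = 938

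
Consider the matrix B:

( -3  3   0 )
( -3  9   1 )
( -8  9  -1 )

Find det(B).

21

Expand along row 1:
  + (-3) · |9 1; 9 -1| = (-3)·(-9 − 9) = 54
  − 3 · |-3 1; -8 -1| = −3·(3 − (-8)) = -33
Sum: (54) + (-33) = 21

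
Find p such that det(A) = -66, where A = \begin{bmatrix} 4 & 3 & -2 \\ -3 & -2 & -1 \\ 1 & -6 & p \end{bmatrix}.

Expanding along the row containing p, det(A) is linear in p: det(A) = (1)·p + (-67).
Set (1)·p + (-67) = -66  ⇒  (1)·p = 1  ⇒  p = 1.

p = 1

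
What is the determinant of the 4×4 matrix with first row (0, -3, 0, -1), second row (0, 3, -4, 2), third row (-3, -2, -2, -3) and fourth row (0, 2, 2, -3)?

Expand along column 1 (it has 3 zeros):
  + (-3) · M_31   where M_31 = det([-3 0 -1; 3 -4 2; 2 2 -3]) = -38
det = (+1)·(-3)·(-38) = 114

114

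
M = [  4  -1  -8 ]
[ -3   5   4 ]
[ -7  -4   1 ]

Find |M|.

-267

Expand along column 1:
  + 4 · |5 4; -4 1| = 4·(5 − (-16)) = 84
  − (-3) · |-1 -8; -4 1| = −(-3)·(-1 − 32) = -99
  + (-7) · |-1 -8; 5 4| = (-7)·(-4 − (-40)) = -252
Sum: (84) + (-99) + (-252) = -267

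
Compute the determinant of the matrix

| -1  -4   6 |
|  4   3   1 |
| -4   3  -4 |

Expand along column 1:
  + (-1) · |3 1; 3 -4| = (-1)·(-12 − 3) = 15
  − 4 · |-4 6; 3 -4| = −4·(16 − 18) = 8
  + (-4) · |-4 6; 3 1| = (-4)·(-4 − 18) = 88
Sum: (15) + (8) + (88) = 111

The determinant is 111.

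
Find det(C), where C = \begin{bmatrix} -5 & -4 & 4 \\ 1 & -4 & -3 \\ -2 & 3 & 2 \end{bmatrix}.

Expand along row 1:
  + (-5) · |-4 -3; 3 2| = (-5)·(-8 − (-9)) = -5
  − (-4) · |1 -3; -2 2| = −(-4)·(2 − 6) = -16
  + 4 · |1 -4; -2 3| = 4·(3 − 8) = -20
Sum: (-5) + (-16) + (-20) = -41

-41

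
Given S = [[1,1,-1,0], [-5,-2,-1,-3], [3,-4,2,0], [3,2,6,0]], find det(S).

Expand along column 4 (it has 3 zeros):
  + (-3) · M_24   where M_24 = det([1 1 -1; 3 -4 2; 3 2 6]) = -58
det = (+1)·(-3)·(-58) = 174

The determinant is 174.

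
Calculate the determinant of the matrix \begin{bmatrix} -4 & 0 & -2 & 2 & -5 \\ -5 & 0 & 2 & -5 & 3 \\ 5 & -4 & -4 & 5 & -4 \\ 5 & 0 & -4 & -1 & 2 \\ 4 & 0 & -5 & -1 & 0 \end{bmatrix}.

-688

Expand along column 2 (it has 4 zeros):
  − (-4) · M_32   where M_32 = det([-4 -2 2 -5; -5 2 -5 3; 5 -4 -1 2; 4 -5 -1 0]) = -172
det = (-1)·(-4)·(-172) = -688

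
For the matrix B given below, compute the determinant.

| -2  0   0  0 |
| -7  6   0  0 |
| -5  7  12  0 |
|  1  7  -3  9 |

The determinant is -1296.

B is lower triangular, so det(B) is the product of the diagonal entries:
det = (-2) · (6) · (12) · (9) = -1296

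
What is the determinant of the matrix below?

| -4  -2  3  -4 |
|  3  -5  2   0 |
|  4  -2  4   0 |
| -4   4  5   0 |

472

Expand along column 4 (it has 3 zeros):
  − (-4) · M_14   where M_14 = det([3 -5 2; 4 -2 4; -4 4 5]) = 118
det = (-1)·(-4)·(118) = 472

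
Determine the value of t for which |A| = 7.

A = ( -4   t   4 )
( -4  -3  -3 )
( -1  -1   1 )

Expanding along the column containing t, det(A) is linear in t: det(A) = (7)·t + (28).
Set (7)·t + (28) = 7  ⇒  (7)·t = -21  ⇒  t = -3.

-3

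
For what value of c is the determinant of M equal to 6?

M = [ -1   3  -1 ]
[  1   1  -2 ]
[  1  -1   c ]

Expanding along the column containing c, det(M) is linear in c: det(M) = (-4)·c + (-2).
Set (-4)·c + (-2) = 6  ⇒  (-4)·c = 8  ⇒  c = -2.

-2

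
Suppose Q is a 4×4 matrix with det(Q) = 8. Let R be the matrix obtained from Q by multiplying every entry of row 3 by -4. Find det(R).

The determinant is -32.

Scaling one row by -4 multiplies the determinant by -4.
det(R) = (-4)·(8) = -32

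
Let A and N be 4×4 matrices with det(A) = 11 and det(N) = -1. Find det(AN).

The determinant is -11.

det(AN) = det(A)·det(N) = (11)·(-1) = -11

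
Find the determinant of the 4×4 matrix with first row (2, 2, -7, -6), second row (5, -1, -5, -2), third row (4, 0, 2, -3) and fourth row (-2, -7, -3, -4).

1835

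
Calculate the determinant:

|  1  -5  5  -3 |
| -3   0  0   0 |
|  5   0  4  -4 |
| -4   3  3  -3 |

-72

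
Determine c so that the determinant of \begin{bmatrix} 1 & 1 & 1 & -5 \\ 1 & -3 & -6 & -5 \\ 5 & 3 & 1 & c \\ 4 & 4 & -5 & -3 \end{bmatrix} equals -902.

c = 1

Expanding along the row containing c, det(A) is linear in c: det(A) = (-36)·c + (-866).
Set (-36)·c + (-866) = -902  ⇒  (-36)·c = -36  ⇒  c = 1.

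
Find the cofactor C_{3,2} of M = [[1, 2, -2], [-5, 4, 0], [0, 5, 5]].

The cofactor is 10.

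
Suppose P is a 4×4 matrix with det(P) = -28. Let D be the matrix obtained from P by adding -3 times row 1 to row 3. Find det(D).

det(D) = -28

Adding a multiple of one row to another leaves the determinant unchanged.
det(D) = (1)·(-28) = -28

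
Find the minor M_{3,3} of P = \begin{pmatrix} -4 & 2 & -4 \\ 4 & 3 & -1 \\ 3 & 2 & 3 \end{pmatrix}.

The minor is -20.

Delete row 3 and column 3; the remaining 2×2 submatrix is [-4 2; 4 3].
Its determinant is (-4)·3 − 2·4 = -20.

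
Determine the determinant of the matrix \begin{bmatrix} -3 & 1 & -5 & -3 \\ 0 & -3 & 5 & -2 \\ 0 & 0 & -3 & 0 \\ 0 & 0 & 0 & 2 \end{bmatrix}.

The matrix is upper triangular, so the determinant is the product of the diagonal entries:
det = (-3) · (-3) · (-3) · (2) = -54

The determinant is -54.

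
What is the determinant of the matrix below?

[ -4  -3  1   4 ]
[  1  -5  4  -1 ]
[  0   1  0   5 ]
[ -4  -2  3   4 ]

Expand along row 3 (it has 2 zeros):
  − (1) · M_32   where M_32 = det([-4 1 4; 1 4 -1; -4 3 4]) = 0
  − (5) · M_34   where M_34 = det([-4 -3 1; 1 -5 4; -4 -2 3]) = 63
det = (-1)·(1)·(0) + (-1)·(5)·(63) = -315

-315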